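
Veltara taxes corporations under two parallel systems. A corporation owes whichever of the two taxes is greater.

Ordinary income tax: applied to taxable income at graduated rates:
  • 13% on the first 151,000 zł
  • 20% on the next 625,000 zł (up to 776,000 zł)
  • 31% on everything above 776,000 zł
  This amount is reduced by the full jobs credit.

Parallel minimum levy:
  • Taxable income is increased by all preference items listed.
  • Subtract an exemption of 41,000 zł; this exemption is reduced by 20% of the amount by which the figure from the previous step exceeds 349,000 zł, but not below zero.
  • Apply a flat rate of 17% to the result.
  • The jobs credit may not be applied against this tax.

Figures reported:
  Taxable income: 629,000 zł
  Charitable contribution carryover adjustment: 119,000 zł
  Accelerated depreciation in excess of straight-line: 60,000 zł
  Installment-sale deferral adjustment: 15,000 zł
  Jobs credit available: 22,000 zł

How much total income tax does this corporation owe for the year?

139,910 zł

Ordinary income tax:
  151,000 zł × 13% = 19,630 zł
  478,000 zł × 20% = 95,600 zł
  → 115,230 zł
  Less jobs credit 22,000 zł → 93,230 zł

Parallel minimum levy:
  Adjusted income: 629,000 zł + 119,000 zł + 60,000 zł + 15,000 zł = 823,000 zł
  Exemption: 20% × (823,000 zł − 349,000 zł) = 94,800 zł ≥ 41,000 zł, so the exemption is fully phased out
  Base: 823,000 zł − 0 zł = 823,000 zł
  823,000 zł × 17% = 139,910 zł

139,910 zł > 93,230 zł, so the parallel minimum levy is the binding amount.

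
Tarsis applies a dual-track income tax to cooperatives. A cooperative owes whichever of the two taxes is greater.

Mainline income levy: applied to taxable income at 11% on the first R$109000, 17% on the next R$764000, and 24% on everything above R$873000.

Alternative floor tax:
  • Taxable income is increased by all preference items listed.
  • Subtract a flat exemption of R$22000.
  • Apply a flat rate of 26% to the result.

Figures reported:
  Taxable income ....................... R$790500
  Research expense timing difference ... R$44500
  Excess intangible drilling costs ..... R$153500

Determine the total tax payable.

R$251290

Mainline income levy:
  R$109000 × 11% = R$11990
  R$681500 × 17% = R$115855
  → R$127845

Alternative floor tax:
  Adjusted income: R$790500 + R$44500 + R$153500 = R$988500
  Less exemption R$22000 → base R$966500
  R$966500 × 26% = R$251290

R$251290 > R$127845, so the alternative floor tax is the binding amount.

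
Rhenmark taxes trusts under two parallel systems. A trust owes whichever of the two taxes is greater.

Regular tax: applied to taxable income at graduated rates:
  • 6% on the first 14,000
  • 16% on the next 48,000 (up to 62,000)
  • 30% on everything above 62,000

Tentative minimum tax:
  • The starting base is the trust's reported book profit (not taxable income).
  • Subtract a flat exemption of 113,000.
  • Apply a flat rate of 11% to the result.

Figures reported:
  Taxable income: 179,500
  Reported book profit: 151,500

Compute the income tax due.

Tentative minimum tax:
  Base (reported book profit): 151,500
  Less exemption 113,000 → base 38,500
  38,500 × 11% = 4,235

Regular tax:
  14,000 × 6% = 840
  48,000 × 16% = 7,680
  117,500 × 30% = 35,250
  → 43,770

43,770 > 4,235, so the regular tax governs.

43,770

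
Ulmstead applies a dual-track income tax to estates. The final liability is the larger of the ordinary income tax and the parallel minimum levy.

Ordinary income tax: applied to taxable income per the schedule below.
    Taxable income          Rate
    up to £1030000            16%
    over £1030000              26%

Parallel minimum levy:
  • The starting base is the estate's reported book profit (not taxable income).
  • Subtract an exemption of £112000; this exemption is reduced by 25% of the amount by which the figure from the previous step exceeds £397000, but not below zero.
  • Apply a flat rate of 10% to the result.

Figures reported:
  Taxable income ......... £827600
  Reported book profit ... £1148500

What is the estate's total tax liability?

Ordinary income tax:
  £827600 × 16% = £132416

Parallel minimum levy:
  Base (reported book profit): £1148500
  Exemption: 25% × (£1148500 − £397000) = £187875 ≥ £112000, so the exemption is fully phased out
  Base: £1148500 − £0 = £1148500
  £1148500 × 10% = £114850

£132416 > £114850, so the ordinary income tax governs.

£132416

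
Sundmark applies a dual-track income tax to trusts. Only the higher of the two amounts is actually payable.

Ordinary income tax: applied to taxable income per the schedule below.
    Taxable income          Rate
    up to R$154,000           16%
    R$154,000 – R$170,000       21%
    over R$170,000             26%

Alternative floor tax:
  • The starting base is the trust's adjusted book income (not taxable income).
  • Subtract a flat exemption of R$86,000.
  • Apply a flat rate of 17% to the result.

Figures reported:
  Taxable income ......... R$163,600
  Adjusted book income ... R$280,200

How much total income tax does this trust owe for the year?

Ordinary income tax:
  R$154,000 × 16% = R$24,640
  R$9,600 × 21% = R$2,016
  → R$26,656

Alternative floor tax:
  Base (adjusted book income): R$280,200
  Less exemption R$86,000 → base R$194,200
  R$194,200 × 17% = R$33,014

R$33,014 > R$26,656, so the alternative floor tax is the binding amount.

R$33,014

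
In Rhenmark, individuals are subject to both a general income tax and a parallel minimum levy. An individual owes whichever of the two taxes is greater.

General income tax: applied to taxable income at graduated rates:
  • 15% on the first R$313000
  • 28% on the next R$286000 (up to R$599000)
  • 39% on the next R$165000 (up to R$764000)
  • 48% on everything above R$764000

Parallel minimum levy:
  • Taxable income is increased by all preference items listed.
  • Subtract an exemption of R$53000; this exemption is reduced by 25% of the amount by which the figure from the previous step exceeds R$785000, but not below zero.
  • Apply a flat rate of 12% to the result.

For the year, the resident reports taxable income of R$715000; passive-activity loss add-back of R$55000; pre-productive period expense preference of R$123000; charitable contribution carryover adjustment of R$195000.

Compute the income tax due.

R$172270

General income tax:
  R$313000 × 15% = R$46950
  R$286000 × 28% = R$80080
  R$116000 × 39% = R$45240
  → R$172270

Parallel minimum levy:
  Adjusted income: R$715000 + R$55000 + R$123000 + R$195000 = R$1088000
  Exemption: 25% × (R$1088000 − R$785000) = R$75750 ≥ R$53000, so the exemption is fully phased out
  Base: R$1088000 − R$0 = R$1088000
  R$1088000 × 12% = R$130560

R$172270 > R$130560, so the general income tax governs.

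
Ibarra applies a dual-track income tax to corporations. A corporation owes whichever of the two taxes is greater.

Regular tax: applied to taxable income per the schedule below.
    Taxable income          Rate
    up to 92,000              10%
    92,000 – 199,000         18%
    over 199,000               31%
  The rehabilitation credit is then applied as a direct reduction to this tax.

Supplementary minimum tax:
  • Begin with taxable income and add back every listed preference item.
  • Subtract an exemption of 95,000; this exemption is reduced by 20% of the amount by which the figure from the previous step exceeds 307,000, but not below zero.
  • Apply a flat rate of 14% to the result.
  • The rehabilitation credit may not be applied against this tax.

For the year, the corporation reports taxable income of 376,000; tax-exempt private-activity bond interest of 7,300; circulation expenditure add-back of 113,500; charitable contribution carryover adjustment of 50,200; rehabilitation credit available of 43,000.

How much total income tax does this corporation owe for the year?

70,000

Supplementary minimum tax:
  Adjusted income: 376,000 + 7,300 + 113,500 + 50,200 = 547,000
  Exemption: 95,000 − 20% × (547,000 − 307,000) = 95,000 − 48,000 = 47,000
  Base: 547,000 − 47,000 = 500,000
  500,000 × 14% = 70,000

Regular tax:
  92,000 × 10% = 9,200
  107,000 × 18% = 19,260
  177,000 × 31% = 54,870
  → 83,330
  Less rehabilitation credit 43,000 → 40,330

70,000 > 40,330, so the supplementary minimum tax is the binding amount.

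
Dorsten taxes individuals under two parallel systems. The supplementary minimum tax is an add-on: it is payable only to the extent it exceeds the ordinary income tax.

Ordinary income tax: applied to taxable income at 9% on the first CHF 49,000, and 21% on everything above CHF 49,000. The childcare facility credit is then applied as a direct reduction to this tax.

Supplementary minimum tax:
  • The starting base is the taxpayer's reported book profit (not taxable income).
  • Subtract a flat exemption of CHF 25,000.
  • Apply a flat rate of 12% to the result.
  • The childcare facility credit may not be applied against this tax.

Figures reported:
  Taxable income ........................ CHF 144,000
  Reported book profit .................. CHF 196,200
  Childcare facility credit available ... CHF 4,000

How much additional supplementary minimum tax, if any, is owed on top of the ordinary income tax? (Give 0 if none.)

Supplementary minimum tax:
  Base (reported book profit): CHF 196,200
  Less exemption CHF 25,000 → base CHF 171,200
  CHF 171,200 × 12% = CHF 20,544

Ordinary income tax:
  CHF 49,000 × 9% = CHF 4,410
  CHF 95,000 × 21% = CHF 19,950
  → CHF 24,360
  Less childcare facility credit CHF 4,000 → CHF 20,360

Excess of supplementary minimum tax over ordinary income tax: CHF 20,544 − CHF 20,360 = CHF 184.

CHF 184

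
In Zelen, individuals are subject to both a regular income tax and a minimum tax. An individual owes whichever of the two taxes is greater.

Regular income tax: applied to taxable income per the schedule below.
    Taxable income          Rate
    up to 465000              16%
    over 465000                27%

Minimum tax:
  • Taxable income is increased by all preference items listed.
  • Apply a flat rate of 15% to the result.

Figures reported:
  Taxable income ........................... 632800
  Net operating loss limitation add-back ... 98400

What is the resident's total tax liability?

119706

Minimum tax:
  Adjusted income: 632800 + 98400 = 731200
  731200 × 15% = 109680

Regular income tax:
  465000 × 16% = 74400
  167800 × 27% = 45306
  → 119706

119706 > 109680, so the regular income tax governs.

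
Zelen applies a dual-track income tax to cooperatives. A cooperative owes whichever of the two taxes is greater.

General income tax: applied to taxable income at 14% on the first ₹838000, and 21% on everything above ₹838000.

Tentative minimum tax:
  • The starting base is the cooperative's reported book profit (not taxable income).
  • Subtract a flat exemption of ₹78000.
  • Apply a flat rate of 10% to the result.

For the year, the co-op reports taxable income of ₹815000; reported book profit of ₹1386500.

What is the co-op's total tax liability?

Tentative minimum tax:
  Base (reported book profit): ₹1386500
  Less exemption ₹78000 → base ₹1308500
  ₹1308500 × 10% = ₹130850

General income tax:
  ₹815000 × 14% = ₹114100

₹130850 > ₹114100, so the tentative minimum tax is the binding amount.

₹130850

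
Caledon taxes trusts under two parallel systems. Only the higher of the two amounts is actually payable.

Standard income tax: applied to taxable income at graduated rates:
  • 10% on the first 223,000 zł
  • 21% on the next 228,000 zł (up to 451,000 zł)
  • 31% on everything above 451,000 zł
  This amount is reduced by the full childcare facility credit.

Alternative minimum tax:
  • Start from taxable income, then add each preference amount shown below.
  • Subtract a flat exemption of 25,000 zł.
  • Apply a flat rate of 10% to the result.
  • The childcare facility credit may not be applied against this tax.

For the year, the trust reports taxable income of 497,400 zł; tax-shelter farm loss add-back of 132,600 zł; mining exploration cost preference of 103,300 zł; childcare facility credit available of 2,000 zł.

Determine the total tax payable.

Standard income tax:
  223,000 zł × 10% = 22,300 zł
  228,000 zł × 21% = 47,880 zł
  46,400 zł × 31% = 14,384 zł
  → 84,564 zł
  Less childcare facility credit 2,000 zł → 82,564 zł

Alternative minimum tax:
  Adjusted income: 497,400 zł + 132,600 zł + 103,300 zł = 733,300 zł
  Less exemption 25,000 zł → base 708,300 zł
  708,300 zł × 10% = 70,830 zł

82,564 zł > 70,830 zł, so the standard income tax governs.

82,564 zł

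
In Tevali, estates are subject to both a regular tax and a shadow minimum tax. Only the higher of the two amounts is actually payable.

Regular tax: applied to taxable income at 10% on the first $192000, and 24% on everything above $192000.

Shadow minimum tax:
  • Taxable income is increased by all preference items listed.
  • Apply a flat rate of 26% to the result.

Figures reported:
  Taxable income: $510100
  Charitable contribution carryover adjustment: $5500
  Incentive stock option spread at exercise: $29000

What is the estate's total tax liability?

Shadow minimum tax:
  Adjusted income: $510100 + $5500 + $29000 = $544600
  $544600 × 26% = $141596

Regular tax:
  $192000 × 10% = $19200
  $318100 × 24% = $76344
  → $95544

$141596 > $95544, so the shadow minimum tax is the binding amount.

$141596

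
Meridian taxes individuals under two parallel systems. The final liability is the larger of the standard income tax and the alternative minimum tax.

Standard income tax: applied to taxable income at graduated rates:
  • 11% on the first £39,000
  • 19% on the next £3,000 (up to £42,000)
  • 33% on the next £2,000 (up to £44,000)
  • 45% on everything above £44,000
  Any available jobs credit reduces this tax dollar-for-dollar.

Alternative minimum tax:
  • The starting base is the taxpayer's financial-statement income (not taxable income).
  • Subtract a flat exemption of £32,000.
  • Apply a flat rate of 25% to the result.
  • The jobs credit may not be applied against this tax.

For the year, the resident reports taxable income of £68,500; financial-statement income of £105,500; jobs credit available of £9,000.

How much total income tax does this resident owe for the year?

£18,375

Alternative minimum tax:
  Base (financial-statement income): £105,500
  Less exemption £32,000 → base £73,500
  £73,500 × 25% = £18,375

Standard income tax:
  £39,000 × 11% = £4,290
  £3,000 × 19% = £570
  £2,000 × 33% = £660
  £24,500 × 45% = £11,025
  → £16,545
  Less jobs credit £9,000 → £7,545

£18,375 > £7,545, so the alternative minimum tax is the binding amount.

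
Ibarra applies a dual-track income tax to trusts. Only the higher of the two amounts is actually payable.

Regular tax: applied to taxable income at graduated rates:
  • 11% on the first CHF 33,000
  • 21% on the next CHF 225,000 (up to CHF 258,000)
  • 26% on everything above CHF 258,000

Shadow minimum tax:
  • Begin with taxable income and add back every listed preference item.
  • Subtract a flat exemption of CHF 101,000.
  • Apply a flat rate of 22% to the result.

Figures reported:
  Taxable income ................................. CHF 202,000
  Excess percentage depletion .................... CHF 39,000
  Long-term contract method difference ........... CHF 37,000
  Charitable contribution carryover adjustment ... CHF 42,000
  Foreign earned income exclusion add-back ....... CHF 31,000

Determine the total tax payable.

CHF 55,000

Regular tax:
  CHF 33,000 × 11% = CHF 3,630
  CHF 169,000 × 21% = CHF 35,490
  → CHF 39,120

Shadow minimum tax:
  Adjusted income: CHF 202,000 + CHF 39,000 + CHF 37,000 + CHF 42,000 + CHF 31,000 = CHF 351,000
  Less exemption CHF 101,000 → base CHF 250,000
  CHF 250,000 × 22% = CHF 55,000

CHF 55,000 > CHF 39,120, so the shadow minimum tax is the binding amount.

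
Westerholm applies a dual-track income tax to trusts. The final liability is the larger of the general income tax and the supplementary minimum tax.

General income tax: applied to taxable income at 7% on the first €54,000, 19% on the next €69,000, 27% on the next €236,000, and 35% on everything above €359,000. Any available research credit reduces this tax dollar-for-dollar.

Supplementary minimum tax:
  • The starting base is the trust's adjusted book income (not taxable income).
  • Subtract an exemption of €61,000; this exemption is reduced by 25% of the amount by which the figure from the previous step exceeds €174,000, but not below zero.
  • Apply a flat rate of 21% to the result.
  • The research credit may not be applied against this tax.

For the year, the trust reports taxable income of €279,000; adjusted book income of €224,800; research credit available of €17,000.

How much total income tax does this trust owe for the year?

Supplementary minimum tax:
  Base (adjusted book income): €224,800
  Exemption: €61,000 − 25% × (€224,800 − €174,000) = €61,000 − €12,700 = €48,300
  Base: €224,800 − €48,300 = €176,500
  €176,500 × 21% = €37,065

General income tax:
  €54,000 × 7% = €3,780
  €69,000 × 19% = €13,110
  €156,000 × 27% = €42,120
  → €59,010
  Less research credit €17,000 → €42,010

€42,010 > €37,065, so the general income tax governs.

€42,010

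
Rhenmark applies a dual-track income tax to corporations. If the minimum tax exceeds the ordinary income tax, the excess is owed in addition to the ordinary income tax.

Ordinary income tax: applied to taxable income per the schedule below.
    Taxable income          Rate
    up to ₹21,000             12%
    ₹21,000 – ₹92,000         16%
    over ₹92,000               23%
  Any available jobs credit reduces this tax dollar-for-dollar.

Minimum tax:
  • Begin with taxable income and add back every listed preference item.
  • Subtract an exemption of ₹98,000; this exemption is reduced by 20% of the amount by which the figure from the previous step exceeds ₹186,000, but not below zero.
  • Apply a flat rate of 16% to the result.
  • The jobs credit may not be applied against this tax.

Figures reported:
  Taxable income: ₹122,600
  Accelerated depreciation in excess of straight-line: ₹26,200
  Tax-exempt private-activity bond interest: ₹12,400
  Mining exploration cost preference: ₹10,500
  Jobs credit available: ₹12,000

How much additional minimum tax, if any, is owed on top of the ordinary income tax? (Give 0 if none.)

₹2,874

Minimum tax:
  Adjusted income: ₹122,600 + ₹26,200 + ₹12,400 + ₹10,500 = ₹171,700
  Exemption: ₹171,700 ≤ ₹186,000, so full ₹98,000 applies
  Base: ₹171,700 − ₹98,000 = ₹73,700
  ₹73,700 × 16% = ₹11,792

Ordinary income tax:
  ₹21,000 × 12% = ₹2,520
  ₹71,000 × 16% = ₹11,360
  ₹30,600 × 23% = ₹7,038
  → ₹20,918
  Less jobs credit ₹12,000 → ₹8,918

Excess of minimum tax over ordinary income tax: ₹11,792 − ₹8,918 = ₹2,874.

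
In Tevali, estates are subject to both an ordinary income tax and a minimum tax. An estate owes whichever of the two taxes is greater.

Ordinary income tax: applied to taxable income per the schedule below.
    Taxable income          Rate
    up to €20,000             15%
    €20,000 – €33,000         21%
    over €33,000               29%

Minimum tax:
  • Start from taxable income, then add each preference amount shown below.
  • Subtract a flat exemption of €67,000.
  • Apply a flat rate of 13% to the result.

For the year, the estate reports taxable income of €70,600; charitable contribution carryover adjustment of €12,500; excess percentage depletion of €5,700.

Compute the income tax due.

Ordinary income tax:
  €20,000 × 15% = €3,000
  €13,000 × 21% = €2,730
  €37,600 × 29% = €10,904
  → €16,634

Minimum tax:
  Adjusted income: €70,600 + €12,500 + €5,700 = €88,800
  Less exemption €67,000 → base €21,800
  €21,800 × 13% = €2,834

€16,634 > €2,834, so the ordinary income tax governs.

€16,634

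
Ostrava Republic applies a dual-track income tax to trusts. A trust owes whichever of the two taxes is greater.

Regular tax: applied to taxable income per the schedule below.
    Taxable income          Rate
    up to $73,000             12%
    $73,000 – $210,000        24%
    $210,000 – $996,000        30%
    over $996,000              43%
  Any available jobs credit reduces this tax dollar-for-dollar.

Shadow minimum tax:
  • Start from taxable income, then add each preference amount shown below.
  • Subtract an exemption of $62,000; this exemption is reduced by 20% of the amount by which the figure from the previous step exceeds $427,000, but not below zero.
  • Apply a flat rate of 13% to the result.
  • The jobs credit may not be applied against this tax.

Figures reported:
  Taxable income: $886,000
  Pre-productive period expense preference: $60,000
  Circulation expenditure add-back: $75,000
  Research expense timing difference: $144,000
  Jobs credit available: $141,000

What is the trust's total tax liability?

Shadow minimum tax:
  Adjusted income: $886,000 + $60,000 + $75,000 + $144,000 = $1,165,000
  Exemption: 20% × ($1,165,000 − $427,000) = $147,600 ≥ $62,000, so the exemption is fully phased out
  Base: $1,165,000 − $0 = $1,165,000
  $1,165,000 × 13% = $151,450

Regular tax:
  $73,000 × 12% = $8,760
  $137,000 × 24% = $32,880
  $676,000 × 30% = $202,800
  → $244,440
  Less jobs credit $141,000 → $103,440

$151,450 > $103,440, so the shadow minimum tax is the binding amount.

$151,450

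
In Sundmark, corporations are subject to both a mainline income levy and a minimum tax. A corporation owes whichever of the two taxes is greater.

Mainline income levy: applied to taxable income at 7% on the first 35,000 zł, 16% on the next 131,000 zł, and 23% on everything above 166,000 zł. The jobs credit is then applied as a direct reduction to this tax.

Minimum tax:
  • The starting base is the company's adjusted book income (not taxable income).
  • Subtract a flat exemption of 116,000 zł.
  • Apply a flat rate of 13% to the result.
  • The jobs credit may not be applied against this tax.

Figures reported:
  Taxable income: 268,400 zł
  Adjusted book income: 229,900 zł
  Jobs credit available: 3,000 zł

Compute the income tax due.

43,962 zł

Minimum tax:
  Base (adjusted book income): 229,900 zł
  Less exemption 116,000 zł → base 113,900 zł
  113,900 zł × 13% = 14,807 zł

Mainline income levy:
  35,000 zł × 7% = 2,450 zł
  131,000 zł × 16% = 20,960 zł
  102,400 zł × 23% = 23,552 zł
  → 46,962 zł
  Less jobs credit 3,000 zł → 43,962 zł

43,962 zł > 14,807 zł, so the mainline income levy governs.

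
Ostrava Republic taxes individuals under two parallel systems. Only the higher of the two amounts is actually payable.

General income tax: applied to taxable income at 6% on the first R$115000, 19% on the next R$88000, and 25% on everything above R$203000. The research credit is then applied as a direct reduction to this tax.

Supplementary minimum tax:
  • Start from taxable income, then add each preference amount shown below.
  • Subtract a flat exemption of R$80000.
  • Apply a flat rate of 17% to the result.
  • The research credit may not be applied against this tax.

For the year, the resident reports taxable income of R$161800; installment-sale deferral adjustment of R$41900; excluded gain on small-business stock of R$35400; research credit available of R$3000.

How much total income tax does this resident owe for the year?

R$27047

Supplementary minimum tax:
  Adjusted income: R$161800 + R$41900 + R$35400 = R$239100
  Less exemption R$80000 → base R$159100
  R$159100 × 17% = R$27047

General income tax:
  R$115000 × 6% = R$6900
  R$46800 × 19% = R$8892
  → R$15792
  Less research credit R$3000 → R$12792

R$27047 > R$12792, so the supplementary minimum tax is the binding amount.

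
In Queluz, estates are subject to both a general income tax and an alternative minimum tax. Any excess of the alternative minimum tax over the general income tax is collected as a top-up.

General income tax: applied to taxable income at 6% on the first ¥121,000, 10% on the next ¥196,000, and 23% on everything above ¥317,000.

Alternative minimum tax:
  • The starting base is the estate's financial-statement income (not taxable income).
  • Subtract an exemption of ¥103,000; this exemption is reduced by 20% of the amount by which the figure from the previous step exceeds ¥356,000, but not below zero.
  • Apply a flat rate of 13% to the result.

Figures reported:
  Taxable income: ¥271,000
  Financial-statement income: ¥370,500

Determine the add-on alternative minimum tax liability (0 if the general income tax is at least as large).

Alternative minimum tax:
  Base (financial-statement income): ¥370,500
  Exemption: ¥103,000 − 20% × (¥370,500 − ¥356,000) = ¥103,000 − ¥2,900 = ¥100,100
  Base: ¥370,500 − ¥100,100 = ¥270,400
  ¥270,400 × 13% = ¥35,152

General income tax:
  ¥121,000 × 6% = ¥7,260
  ¥150,000 × 10% = ¥15,000
  → ¥22,260

Excess of alternative minimum tax over general income tax: ¥35,152 − ¥22,260 = ¥12,892.

¥12,892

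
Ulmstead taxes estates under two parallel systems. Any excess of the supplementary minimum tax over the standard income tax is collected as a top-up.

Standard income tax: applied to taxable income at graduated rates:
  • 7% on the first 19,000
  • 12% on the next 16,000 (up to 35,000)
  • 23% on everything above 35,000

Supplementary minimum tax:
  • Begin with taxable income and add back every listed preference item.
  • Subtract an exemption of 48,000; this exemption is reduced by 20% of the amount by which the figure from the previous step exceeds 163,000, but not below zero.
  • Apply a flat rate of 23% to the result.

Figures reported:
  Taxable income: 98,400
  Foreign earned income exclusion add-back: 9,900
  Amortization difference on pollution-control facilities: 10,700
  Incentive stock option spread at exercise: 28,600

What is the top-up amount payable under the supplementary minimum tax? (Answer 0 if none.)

5,076

Supplementary minimum tax:
  Adjusted income: 98,400 + 9,900 + 10,700 + 28,600 = 147,600
  Exemption: 147,600 ≤ 163,000, so full 48,000 applies
  Base: 147,600 − 48,000 = 99,600
  99,600 × 23% = 22,908

Standard income tax:
  19,000 × 7% = 1,330
  16,000 × 12% = 1,920
  63,400 × 23% = 14,582
  → 17,832

Excess of supplementary minimum tax over standard income tax: 22,908 − 17,832 = 5,076.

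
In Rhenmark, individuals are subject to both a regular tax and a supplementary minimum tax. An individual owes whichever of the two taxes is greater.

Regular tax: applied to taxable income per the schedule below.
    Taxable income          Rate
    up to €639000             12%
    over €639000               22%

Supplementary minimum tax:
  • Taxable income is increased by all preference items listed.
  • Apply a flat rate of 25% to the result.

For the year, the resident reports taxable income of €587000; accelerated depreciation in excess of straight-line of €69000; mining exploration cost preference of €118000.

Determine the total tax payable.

€193500

Regular tax:
  €587000 × 12% = €70440

Supplementary minimum tax:
  Adjusted income: €587000 + €69000 + €118000 = €774000
  €774000 × 25% = €193500

€193500 > €70440, so the supplementary minimum tax is the binding amount.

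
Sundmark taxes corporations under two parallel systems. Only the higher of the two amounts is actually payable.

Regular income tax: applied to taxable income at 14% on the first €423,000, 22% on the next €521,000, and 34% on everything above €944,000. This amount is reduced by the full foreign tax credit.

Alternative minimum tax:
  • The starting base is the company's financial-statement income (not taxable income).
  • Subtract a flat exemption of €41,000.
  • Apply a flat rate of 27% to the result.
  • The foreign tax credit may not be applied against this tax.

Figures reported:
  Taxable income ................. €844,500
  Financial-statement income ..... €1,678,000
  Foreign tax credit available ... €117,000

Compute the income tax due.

€441,990

Alternative minimum tax:
  Base (financial-statement income): €1,678,000
  Less exemption €41,000 → base €1,637,000
  €1,637,000 × 27% = €441,990

Regular income tax:
  €423,000 × 14% = €59,220
  €421,500 × 22% = €92,730
  → €151,950
  Less foreign tax credit €117,000 → €34,950

€441,990 > €34,950, so the alternative minimum tax is the binding amount.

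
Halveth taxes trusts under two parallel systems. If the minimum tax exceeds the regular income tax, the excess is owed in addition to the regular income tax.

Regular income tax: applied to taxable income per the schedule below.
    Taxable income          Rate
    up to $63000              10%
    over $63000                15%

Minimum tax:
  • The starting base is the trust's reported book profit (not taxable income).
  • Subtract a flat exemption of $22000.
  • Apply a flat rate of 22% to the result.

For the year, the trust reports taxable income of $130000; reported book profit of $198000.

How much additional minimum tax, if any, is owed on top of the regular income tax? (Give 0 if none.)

$22370

Minimum tax:
  Base (reported book profit): $198000
  Less exemption $22000 → base $176000
  $176000 × 22% = $38720

Regular income tax:
  $63000 × 10% = $6300
  $67000 × 15% = $10050
  → $16350

Excess of minimum tax over regular income tax: $38720 − $16350 = $22370.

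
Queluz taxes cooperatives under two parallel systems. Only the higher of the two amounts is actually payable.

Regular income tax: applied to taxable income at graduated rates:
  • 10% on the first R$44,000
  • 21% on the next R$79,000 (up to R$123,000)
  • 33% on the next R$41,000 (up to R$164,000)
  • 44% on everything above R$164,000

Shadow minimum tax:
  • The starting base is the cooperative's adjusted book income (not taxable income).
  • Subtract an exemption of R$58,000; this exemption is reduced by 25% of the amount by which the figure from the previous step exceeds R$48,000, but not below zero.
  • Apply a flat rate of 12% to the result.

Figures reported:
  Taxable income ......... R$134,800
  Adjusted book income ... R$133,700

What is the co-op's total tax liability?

R$24,884

Shadow minimum tax:
  Base (adjusted book income): R$133,700
  Exemption: R$58,000 − 25% × (R$133,700 − R$48,000) = R$58,000 − R$21,425 = R$36,575
  Base: R$133,700 − R$36,575 = R$97,125
  R$97,125 × 12% = R$11,655

Regular income tax:
  R$44,000 × 10% = R$4,400
  R$79,000 × 21% = R$16,590
  R$11,800 × 33% = R$3,894
  → R$24,884

R$24,884 > R$11,655, so the regular income tax governs.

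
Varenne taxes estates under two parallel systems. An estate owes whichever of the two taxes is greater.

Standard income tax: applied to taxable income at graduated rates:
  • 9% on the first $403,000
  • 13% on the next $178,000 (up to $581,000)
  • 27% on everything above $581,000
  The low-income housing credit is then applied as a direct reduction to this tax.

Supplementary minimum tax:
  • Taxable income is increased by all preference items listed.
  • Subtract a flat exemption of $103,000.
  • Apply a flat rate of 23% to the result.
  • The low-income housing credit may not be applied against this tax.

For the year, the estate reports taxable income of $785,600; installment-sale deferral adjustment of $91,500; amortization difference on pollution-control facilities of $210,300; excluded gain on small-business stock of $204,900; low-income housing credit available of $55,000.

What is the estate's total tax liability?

Supplementary minimum tax:
  Adjusted income: $785,600 + $91,500 + $210,300 + $204,900 = $1,292,300
  Less exemption $103,000 → base $1,189,300
  $1,189,300 × 23% = $273,539

Standard income tax:
  $403,000 × 9% = $36,270
  $178,000 × 13% = $23,140
  $204,600 × 27% = $55,242
  → $114,652
  Less low-income housing credit $55,000 → $59,652

$273,539 > $59,652, so the supplementary minimum tax is the binding amount.

$273,539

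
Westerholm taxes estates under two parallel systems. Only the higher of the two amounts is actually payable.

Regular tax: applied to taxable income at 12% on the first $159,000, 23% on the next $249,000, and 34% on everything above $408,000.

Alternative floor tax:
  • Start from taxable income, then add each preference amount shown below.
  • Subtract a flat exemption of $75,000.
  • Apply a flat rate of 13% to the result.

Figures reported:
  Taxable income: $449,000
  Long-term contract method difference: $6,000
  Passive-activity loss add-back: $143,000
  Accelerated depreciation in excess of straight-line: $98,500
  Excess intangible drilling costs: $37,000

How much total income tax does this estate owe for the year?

Alternative floor tax:
  Adjusted income: $449,000 + $6,000 + $143,000 + $98,500 + $37,000 = $733,500
  Less exemption $75,000 → base $658,500
  $658,500 × 13% = $85,605

Regular tax:
  $159,000 × 12% = $19,080
  $249,000 × 23% = $57,270
  $41,000 × 34% = $13,940
  → $90,290

$90,290 > $85,605, so the regular tax governs.

$90,290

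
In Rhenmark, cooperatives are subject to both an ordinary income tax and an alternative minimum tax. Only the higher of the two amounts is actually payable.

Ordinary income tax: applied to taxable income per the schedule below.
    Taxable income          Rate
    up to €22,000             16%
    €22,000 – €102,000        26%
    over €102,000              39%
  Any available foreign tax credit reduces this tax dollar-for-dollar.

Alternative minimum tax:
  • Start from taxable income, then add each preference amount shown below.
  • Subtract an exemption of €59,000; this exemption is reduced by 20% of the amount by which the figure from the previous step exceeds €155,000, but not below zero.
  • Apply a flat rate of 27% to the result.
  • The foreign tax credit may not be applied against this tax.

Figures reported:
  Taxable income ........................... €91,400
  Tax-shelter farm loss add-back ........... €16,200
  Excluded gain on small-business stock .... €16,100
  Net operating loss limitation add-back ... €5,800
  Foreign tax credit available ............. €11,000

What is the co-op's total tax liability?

Alternative minimum tax:
  Adjusted income: €91,400 + €16,200 + €16,100 + €5,800 = €129,500
  Exemption: €129,500 ≤ €155,000, so full €59,000 applies
  Base: €129,500 − €59,000 = €70,500
  €70,500 × 27% = €19,035

Ordinary income tax:
  €22,000 × 16% = €3,520
  €69,400 × 26% = €18,044
  → €21,564
  Less foreign tax credit €11,000 → €10,564

€19,035 > €10,564, so the alternative minimum tax is the binding amount.

€19,035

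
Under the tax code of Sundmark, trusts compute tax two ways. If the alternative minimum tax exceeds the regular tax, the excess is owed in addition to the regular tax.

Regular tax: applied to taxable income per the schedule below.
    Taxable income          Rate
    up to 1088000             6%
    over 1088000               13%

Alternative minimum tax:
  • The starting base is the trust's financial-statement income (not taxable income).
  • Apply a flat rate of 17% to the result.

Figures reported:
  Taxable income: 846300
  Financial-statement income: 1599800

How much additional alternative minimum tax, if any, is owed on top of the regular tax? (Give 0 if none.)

Regular tax:
  846300 × 6% = 50778

Alternative minimum tax:
  Base (financial-statement income): 1599800
  1599800 × 17% = 271966

Excess of alternative minimum tax over regular tax: 271966 − 50778 = 221188.

221188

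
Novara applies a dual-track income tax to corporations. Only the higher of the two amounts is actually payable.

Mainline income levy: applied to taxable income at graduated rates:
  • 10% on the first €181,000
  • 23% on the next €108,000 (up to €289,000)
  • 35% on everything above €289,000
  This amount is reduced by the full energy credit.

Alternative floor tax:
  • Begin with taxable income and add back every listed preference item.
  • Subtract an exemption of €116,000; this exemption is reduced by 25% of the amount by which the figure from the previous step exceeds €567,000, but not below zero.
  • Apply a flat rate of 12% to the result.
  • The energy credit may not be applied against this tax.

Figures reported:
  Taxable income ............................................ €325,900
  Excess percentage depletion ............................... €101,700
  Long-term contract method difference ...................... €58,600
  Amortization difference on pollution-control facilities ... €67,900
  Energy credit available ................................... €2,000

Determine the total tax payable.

Alternative floor tax:
  Adjusted income: €325,900 + €101,700 + €58,600 + €67,900 = €554,100
  Exemption: €554,100 ≤ €567,000, so full €116,000 applies
  Base: €554,100 − €116,000 = €438,100
  €438,100 × 12% = €52,572

Mainline income levy:
  €181,000 × 10% = €18,100
  €108,000 × 23% = €24,840
  €36,900 × 35% = €12,915
  → €55,855
  Less energy credit €2,000 → €53,855

€53,855 > €52,572, so the mainline income levy governs.

€53,855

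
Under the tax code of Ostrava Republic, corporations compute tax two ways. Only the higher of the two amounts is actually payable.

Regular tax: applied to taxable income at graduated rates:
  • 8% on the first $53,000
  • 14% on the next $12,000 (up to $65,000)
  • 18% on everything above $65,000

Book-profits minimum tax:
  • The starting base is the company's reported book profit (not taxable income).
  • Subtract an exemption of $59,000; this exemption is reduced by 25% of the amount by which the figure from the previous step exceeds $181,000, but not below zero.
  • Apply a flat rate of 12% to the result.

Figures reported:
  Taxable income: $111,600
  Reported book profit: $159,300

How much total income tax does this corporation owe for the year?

Book-profits minimum tax:
  Base (reported book profit): $159,300
  Exemption: $159,300 ≤ $181,000, so full $59,000 applies
  Base: $159,300 − $59,000 = $100,300
  $100,300 × 12% = $12,036

Regular tax:
  $53,000 × 8% = $4,240
  $12,000 × 14% = $1,680
  $46,600 × 18% = $8,388
  → $14,308

$14,308 > $12,036, so the regular tax governs.

$14,308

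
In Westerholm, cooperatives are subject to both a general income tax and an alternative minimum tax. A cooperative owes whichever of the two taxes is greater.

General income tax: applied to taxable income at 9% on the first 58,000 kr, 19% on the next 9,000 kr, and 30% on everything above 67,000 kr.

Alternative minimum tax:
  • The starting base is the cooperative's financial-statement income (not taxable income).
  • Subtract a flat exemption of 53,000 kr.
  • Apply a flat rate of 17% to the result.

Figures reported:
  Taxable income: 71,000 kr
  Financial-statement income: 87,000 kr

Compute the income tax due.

8,130 kr

General income tax:
  58,000 kr × 9% = 5,220 kr
  9,000 kr × 19% = 1,710 kr
  4,000 kr × 30% = 1,200 kr
  → 8,130 kr

Alternative minimum tax:
  Base (financial-statement income): 87,000 kr
  Less exemption 53,000 kr → base 34,000 kr
  34,000 kr × 17% = 5,780 kr

8,130 kr > 5,780 kr, so the general income tax governs.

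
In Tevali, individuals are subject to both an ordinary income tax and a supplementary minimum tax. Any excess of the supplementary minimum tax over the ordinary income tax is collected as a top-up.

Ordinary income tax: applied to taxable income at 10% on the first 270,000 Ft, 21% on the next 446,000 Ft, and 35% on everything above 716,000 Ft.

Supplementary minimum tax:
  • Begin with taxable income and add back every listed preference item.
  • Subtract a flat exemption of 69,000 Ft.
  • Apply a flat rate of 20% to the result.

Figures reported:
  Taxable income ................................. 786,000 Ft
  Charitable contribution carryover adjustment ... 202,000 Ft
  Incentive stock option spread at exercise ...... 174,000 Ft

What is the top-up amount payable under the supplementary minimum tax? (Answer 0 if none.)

Ordinary income tax:
  270,000 Ft × 10% = 27,000 Ft
  446,000 Ft × 21% = 93,660 Ft
  70,000 Ft × 35% = 24,500 Ft
  → 145,160 Ft

Supplementary minimum tax:
  Adjusted income: 786,000 Ft + 202,000 Ft + 174,000 Ft = 1,162,000 Ft
  Less exemption 69,000 Ft → base 1,093,000 Ft
  1,093,000 Ft × 20% = 218,600 Ft

Excess of supplementary minimum tax over ordinary income tax: 218,600 Ft − 145,160 Ft = 73,440 Ft.

73,440 Ft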